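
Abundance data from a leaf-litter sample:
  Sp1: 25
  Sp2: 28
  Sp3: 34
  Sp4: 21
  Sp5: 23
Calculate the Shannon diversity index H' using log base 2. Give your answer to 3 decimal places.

2.301

Total N = 25+28+34+21+23 = 131, so the proportions are 0.19084, 0.21374, 0.25954, 0.16031, 0.17557 (working shown to 5 dp, full precision carried).
Each pᵢ log₂ pᵢ term: 0.19084×(-2.38957)=-0.45602, 0.21374×(-2.22607)=-0.47580, 0.25954×(-1.94596)=-0.50506, 0.16031×(-2.64111)=-0.42338, 0.17557×(-2.50986)=-0.44066.
Sum = -2.30093, so H' = 2.301.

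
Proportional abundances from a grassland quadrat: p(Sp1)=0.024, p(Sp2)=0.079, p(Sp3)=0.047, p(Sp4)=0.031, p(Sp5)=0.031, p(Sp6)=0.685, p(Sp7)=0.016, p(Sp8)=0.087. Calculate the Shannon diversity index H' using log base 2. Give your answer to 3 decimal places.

1.712

Each pᵢ log₂ pᵢ term (working shown to 5 dp, full precision carried): 0.024×(-5.38082)=-0.12914, 0.079×(-3.66200)=-0.28930, 0.047×(-4.41120)=-0.20733, 0.031×(-5.01159)=-0.15536, 0.031×(-5.01159)=-0.15536, 0.685×(-0.54582)=-0.37389, 0.016×(-5.96578)=-0.09545, 0.087×(-3.52284)=-0.30649.
Sum = -1.71231, so H' = 1.712.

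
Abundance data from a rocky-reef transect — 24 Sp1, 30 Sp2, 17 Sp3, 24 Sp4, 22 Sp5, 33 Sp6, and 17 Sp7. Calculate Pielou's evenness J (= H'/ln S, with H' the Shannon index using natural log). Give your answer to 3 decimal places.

Total N = 24+30+17+24+22+33+17 = 167, so the proportions are 0.14371, 0.17964, 0.1018, 0.14371, 0.13174, 0.1976, 0.1018 (working shown to 5 dp, full precision carried).
H' = −Σ pᵢ ln pᵢ = −((-0.27879) + (-0.30841) + (-0.23258) + (-0.27879) + (-0.26702) + (-0.32041) + (-0.23258)) = 1.91860.
With S = 7 species, ln S = 1.94591, so J = 1.91860/1.94591 = 0.98596, i.e. 0.986 to 3 decimal places.

0.986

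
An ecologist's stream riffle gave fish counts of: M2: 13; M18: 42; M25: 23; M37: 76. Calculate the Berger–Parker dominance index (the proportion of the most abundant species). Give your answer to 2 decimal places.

0.49

Total N = 13+42+23+76 = 154, so the proportions are 0.0844, 0.2727, 0.1494, 0.4935 (working shown to 4 dp, full precision carried).
The largest proportion is 0.4935, i.e. d = 0.49 to 2 decimal places.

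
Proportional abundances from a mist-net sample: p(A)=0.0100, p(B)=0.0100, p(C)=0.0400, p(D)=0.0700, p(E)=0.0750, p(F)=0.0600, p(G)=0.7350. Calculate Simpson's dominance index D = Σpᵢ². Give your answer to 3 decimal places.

0.556

D = 0.01² + 0.01² + 0.04² + 0.07² + 0.075² + 0.06² + 0.735² = 0.00010 + 0.00010 + 0.00160 + 0.00490 + 0.00562 + 0.00360 + 0.54022 = 0.55615 (working shown to 5 dp, full precision carried).
To 3 decimal places, D = 0.556.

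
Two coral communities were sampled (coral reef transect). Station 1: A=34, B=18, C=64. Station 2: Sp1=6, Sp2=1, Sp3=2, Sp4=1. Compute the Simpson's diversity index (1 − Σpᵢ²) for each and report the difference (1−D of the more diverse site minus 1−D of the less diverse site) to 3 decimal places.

Station 1: N=116, proportions 0.2931, 0.15517, 0.55172, giving 1−D = 0.58561 (working shown to 5 dp, full precision carried).
Station 2: N=10, proportions 0.6, 0.1, 0.2, 0.1, giving 1−D = 0.58000.
Difference = |0.58561 − 0.58000| = 0.00561, i.e. 0.006 to 3 decimal places.

0.006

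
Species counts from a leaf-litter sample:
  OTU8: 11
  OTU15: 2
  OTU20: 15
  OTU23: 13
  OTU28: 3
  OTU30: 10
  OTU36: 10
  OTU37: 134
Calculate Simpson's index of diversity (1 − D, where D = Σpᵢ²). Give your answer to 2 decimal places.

Total N = 11+2+15+13+3+10+10+134 = 198, so the proportions are 0.0556, 0.0101, 0.0758, 0.0657, 0.0152, 0.0505, 0.0505, 0.6768 (working shown to 4 dp, full precision carried).
D = 0.0556² + 0.0101² + 0.0758² + 0.0657² + 0.0152² + 0.0505² + 0.0505² + 0.6768² = 0.0031 + 0.0001 + 0.0057 + 0.0043 + 0.0002 + 0.0026 + 0.0026 + 0.4580 = 0.4766.
So 1 − D = 0.5234, i.e. 0.52 to 2 decimal places.

0.52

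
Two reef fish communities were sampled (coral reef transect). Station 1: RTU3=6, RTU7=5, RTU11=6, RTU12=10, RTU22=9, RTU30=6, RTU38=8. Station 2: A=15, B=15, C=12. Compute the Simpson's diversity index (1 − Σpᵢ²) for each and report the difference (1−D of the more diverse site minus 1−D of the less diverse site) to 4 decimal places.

0.1855

Station 1: N=50, proportions 0.12, 0.1, 0.12, 0.2, 0.18, 0.12, 0.16, giving 1−D = 0.848800 (working shown to 6 dp, full precision carried).
Station 2: N=42, proportions 0.357143, 0.357143, 0.285714, giving 1−D = 0.663265.
Difference = |0.848800 − 0.663265| = 0.185535, i.e. 0.1855 to 4 decimal places.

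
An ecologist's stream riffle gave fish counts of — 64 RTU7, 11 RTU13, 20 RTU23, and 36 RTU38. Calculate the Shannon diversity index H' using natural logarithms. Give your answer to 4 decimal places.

Total N = 64+11+20+36 = 131, so the proportions are 0.48855, 0.083969, 0.152672, 0.274809 (working shown to 6 dp, full precision carried).
Each pᵢ ln pᵢ term: 0.48855×(-0.716314)=-0.349955, 0.083969×(-2.477302)=-0.208018, 0.152672×(-1.879465)=-0.286941, 0.274809×(-1.291678)=-0.354965.
Sum = -1.199879, so H' = 1.1999.

1.1999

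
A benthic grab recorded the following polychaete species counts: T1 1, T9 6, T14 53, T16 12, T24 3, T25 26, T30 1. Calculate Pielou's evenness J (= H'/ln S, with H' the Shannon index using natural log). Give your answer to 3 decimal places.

0.669

Total N = 1+6+53+12+3+26+1 = 102, so the proportions are 0.0098, 0.05882, 0.51961, 0.11765, 0.02941, 0.2549, 0.0098 (working shown to 5 dp, full precision carried).
H' = −Σ pᵢ ln pᵢ = −((-0.04534) + (-0.16666) + (-0.34018) + (-0.25177) + (-0.10372) + (-0.34842) + (-0.04534)) = 1.30143.
With S = 7 species, ln S = 1.94591, so J = 1.30143/1.94591 = 0.66880, i.e. 0.669 to 3 decimal places.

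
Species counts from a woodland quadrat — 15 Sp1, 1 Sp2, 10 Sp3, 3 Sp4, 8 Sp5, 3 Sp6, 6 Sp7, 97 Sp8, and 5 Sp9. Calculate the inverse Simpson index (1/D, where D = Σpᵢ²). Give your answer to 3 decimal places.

2.217

Total N = 15+1+10+3+8+3+6+97+5 = 148, so the proportions are 0.101351, 0.006757, 0.067568, 0.02027, 0.054054, 0.02027, 0.040541, 0.655405, 0.033784 (working shown to 6 dp, full precision carried).
D = 0.101351² + 0.006757² + 0.067568² + 0.02027² + 0.054054² + 0.02027² + 0.040541² + 0.655405² + 0.033784² = 0.010272 + 0.000046 + 0.004565 + 0.000411 + 0.002922 + 0.000411 + 0.001644 + 0.429556 + 0.001141 = 0.450968.
So 1/D = 2.21745, i.e. 2.217 to 3 decimal places.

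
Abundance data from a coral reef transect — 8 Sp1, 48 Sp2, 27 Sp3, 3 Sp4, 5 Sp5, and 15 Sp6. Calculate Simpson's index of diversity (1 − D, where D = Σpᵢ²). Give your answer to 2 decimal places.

0.70

Total N = 8+48+27+3+5+15 = 106, so the proportions are 0.0755, 0.4528, 0.2547, 0.0283, 0.0472, 0.1415 (working shown to 4 dp, full precision carried).
D = 0.0755² + 0.4528² + 0.2547² + 0.0283² + 0.0472² + 0.1415² = 0.0057 + 0.2051 + 0.0649 + 0.0008 + 0.0022 + 0.0200 = 0.2987.
So 1 − D = 0.7013, i.e. 0.70 to 2 decimal places.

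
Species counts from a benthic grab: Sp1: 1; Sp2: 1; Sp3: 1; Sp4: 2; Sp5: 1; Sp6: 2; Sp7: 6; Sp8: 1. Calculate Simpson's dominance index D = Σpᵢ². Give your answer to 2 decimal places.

0.22

Total N = 1+1+1+2+1+2+6+1 = 15, so the proportions are 0.0667, 0.0667, 0.0667, 0.1333, 0.0667, 0.1333, 0.4, 0.0667 (working shown to 4 dp, full precision carried).
D = 0.0667² + 0.0667² + 0.0667² + 0.1333² + 0.0667² + 0.1333² + 0.4² + 0.0667² = 0.0044 + 0.0044 + 0.0044 + 0.0178 + 0.0044 + 0.0178 + 0.1600 + 0.0044 = 0.2178.
To 2 decimal places, D = 0.22.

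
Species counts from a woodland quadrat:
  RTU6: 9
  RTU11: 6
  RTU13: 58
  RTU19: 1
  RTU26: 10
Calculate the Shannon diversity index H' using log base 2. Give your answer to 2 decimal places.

1.43

Total N = 9+6+58+1+10 = 84, so the proportions are 0.1071, 0.0714, 0.6905, 0.0119, 0.119 (working shown to 4 dp, full precision carried).
Each pᵢ log₂ pᵢ term: 0.1071×(-3.2224)=-0.3453, 0.0714×(-3.8074)=-0.2720, 0.6905×(-0.5343)=-0.3689, 0.0119×(-6.3923)=-0.0761, 0.119×(-3.0704)=-0.3655.
Sum = -1.4278, so H' = 1.43.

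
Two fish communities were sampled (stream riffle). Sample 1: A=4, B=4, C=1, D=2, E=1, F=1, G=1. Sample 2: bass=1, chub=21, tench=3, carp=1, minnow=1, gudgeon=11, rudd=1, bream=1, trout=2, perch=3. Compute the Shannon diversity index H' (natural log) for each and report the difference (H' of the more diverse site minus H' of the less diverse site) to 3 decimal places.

Sample 1: N=14, proportions 0.285714, 0.285714, 0.071429, 0.142857, 0.071429, 0.071429, 0.071429, giving H' = 1.747868 (working shown to 6 dp, full precision carried).
Sample 2: N=45, proportions 0.022222, 0.466667, 0.066667, 0.022222, 0.022222, 0.244444, 0.022222, 0.022222, 0.044444, 0.066667, giving H' = 1.622445.
Difference = |1.747868 − 1.622445| = 0.125423, i.e. 0.125 to 3 decimal places.

0.125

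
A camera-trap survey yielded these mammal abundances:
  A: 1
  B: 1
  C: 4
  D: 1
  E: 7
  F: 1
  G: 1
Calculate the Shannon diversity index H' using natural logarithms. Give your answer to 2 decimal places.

Total N = 1+1+4+1+7+1+1 = 16, so the proportions are 0.0625, 0.0625, 0.25, 0.0625, 0.4375, 0.0625, 0.0625 (working shown to 4 dp, full precision carried).
Each pᵢ ln pᵢ term: 0.0625×(-2.7726)=-0.1733, 0.0625×(-2.7726)=-0.1733, 0.25×(-1.3863)=-0.3466, 0.0625×(-2.7726)=-0.1733, 0.4375×(-0.8267)=-0.3617, 0.0625×(-2.7726)=-0.1733, 0.0625×(-2.7726)=-0.1733.
Sum = -1.5747, so H' = 1.57.

1.57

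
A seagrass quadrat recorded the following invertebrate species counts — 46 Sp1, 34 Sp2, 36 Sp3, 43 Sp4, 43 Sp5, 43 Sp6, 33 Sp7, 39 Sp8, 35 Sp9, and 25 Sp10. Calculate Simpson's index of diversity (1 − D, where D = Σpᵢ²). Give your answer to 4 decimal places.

Total N = 46+34+36+43+43+43+33+39+35+25 = 377, so the proportions are 0.122016, 0.090186, 0.095491, 0.114058, 0.114058, 0.114058, 0.087533, 0.103448, 0.092838, 0.066313 (working shown to 6 dp, full precision carried).
D = 0.122016² + 0.090186² + 0.095491² + 0.114058² + 0.114058² + 0.114058² + 0.087533² + 0.103448² + 0.092838² + 0.066313² = 0.014888 + 0.008133 + 0.009118 + 0.013009 + 0.013009 + 0.013009 + 0.007662 + 0.010702 + 0.008619 + 0.004397 = 0.102548.
So 1 − D = 0.897452, i.e. 0.8975 to 4 decimal places.

0.8975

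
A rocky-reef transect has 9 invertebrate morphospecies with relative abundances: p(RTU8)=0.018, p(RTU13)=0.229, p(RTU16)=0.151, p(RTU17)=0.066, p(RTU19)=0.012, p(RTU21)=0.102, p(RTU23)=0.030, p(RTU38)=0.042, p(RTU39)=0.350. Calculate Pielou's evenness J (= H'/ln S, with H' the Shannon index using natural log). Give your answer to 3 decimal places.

0.804

H' = −Σ pᵢ ln pᵢ = −((-0.07231) + (-0.33755) + (-0.28546) + (-0.17939) + (-0.05307) + (-0.23284) + (-0.10520) + (-0.13314) + (-0.36744)) = 1.76642 (working shown to 5 dp, full precision carried).
With S = 9 species, ln S = 2.19722, so J = 1.76642/2.19722 = 0.80393, i.e. 0.804 to 3 decimal places.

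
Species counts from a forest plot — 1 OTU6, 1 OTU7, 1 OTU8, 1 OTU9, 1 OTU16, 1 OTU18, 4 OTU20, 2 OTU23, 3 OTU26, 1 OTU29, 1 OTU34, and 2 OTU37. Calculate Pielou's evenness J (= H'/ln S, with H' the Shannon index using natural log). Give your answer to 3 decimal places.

0.939

Total N = 1+1+1+1+1+1+4+2+3+1+1+2 = 19, so the proportions are 0.05263, 0.05263, 0.05263, 0.05263, 0.05263, 0.05263, 0.21053, 0.10526, 0.15789, 0.05263, 0.05263, 0.10526 (working shown to 5 dp, full precision carried).
H' = −Σ pᵢ ln pᵢ = −((-0.15497) + (-0.15497) + (-0.15497) + (-0.15497) + (-0.15497) + (-0.15497) + (-0.32803) + (-0.23698) + (-0.29145) + (-0.15497) + (-0.15497) + (-0.23698)) = 2.33320.
With S = 12 species, ln S = 2.48491, so J = 2.33320/2.48491 = 0.93895, i.e. 0.939 to 3 decimal places.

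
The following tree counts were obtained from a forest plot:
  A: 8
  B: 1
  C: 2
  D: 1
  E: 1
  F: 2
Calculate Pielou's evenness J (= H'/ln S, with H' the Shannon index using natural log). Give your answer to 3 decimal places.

0.789

Total N = 8+1+2+1+1+2 = 15, so the proportions are 0.53333, 0.06667, 0.13333, 0.06667, 0.06667, 0.13333 (working shown to 5 dp, full precision carried).
H' = −Σ pᵢ ln pᵢ = −((-0.33526) + (-0.18054) + (-0.26865) + (-0.18054) + (-0.18054) + (-0.26865)) = 1.41418.
With S = 6 species, ln S = 1.79176, so J = 1.41418/1.79176 = 0.78927, i.e. 0.789 to 3 decimal places.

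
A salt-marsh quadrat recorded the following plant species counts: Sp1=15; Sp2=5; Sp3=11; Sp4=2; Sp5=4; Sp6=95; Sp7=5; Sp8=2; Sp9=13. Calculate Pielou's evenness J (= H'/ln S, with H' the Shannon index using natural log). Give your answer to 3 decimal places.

Total N = 15+5+11+2+4+95+5+2+13 = 152, so the proportions are 0.09868, 0.03289, 0.07237, 0.01316, 0.02632, 0.625, 0.03289, 0.01316, 0.08553 (working shown to 5 dp, full precision carried).
H' = −Σ pᵢ ln pᵢ = −((-0.22854) + (-0.11232) + (-0.19004) + (-0.05698) + (-0.09573) + (-0.29375) + (-0.11232) + (-0.05698) + (-0.21030)) = 1.35696.
With S = 9 species, ln S = 2.19722, so J = 1.35696/2.19722 = 0.61758, i.e. 0.618 to 3 decimal places.

0.618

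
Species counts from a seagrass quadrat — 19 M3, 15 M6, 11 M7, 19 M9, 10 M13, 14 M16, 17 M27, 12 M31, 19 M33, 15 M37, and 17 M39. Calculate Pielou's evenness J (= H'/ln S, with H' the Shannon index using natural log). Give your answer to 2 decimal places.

Total N = 19+15+11+19+10+14+17+12+19+15+17 = 168, so the proportions are 0.1131, 0.0893, 0.0655, 0.1131, 0.0595, 0.0833, 0.1012, 0.0714, 0.1131, 0.0893, 0.1012 (working shown to 4 dp, full precision carried).
H' = −Σ pᵢ ln pᵢ = −((-0.2465) + (-0.2157) + (-0.1785) + (-0.2465) + (-0.1679) + (-0.2071) + (-0.2318) + (-0.1885) + (-0.2465) + (-0.2157) + (-0.2318)) = 2.3765.
With S = 11 species, ln S = 2.3979, so J = 2.3765/2.3979 = 0.9911, i.e. 0.99 to 2 decimal places.

0.99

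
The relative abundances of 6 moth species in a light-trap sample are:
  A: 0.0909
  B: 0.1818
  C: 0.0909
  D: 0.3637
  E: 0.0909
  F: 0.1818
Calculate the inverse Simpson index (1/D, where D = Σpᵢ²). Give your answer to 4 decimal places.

D = 0.0909² + 0.1818² + 0.0909² + 0.3637² + 0.0909² + 0.1818² = 0.00826281 + 0.03305124 + 0.00826281 + 0.13227769 + 0.00826281 + 0.03305124 = 0.22316860 (working shown to 8 dp, full precision carried).
So 1/D = 4.480917, i.e. 4.4809 to 4 decimal places.

4.4809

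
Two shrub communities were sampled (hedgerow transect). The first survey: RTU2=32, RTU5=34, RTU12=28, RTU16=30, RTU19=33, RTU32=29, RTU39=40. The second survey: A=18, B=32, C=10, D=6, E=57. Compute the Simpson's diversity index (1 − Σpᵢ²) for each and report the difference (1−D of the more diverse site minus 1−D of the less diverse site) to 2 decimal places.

The first survey: N=226, proportions 0.14159, 0.15044, 0.12389, 0.13274, 0.14602, 0.12832, 0.17699, giving 1−D = 0.85524 (working shown to 5 dp, full precision carried).
The second survey: N=123, proportions 0.14634, 0.26016, 0.0813, 0.04878, 0.46341, giving 1−D = 0.68716.
Difference = |0.85524 − 0.68716| = 0.16808, i.e. 0.17 to 2 decimal places.

0.17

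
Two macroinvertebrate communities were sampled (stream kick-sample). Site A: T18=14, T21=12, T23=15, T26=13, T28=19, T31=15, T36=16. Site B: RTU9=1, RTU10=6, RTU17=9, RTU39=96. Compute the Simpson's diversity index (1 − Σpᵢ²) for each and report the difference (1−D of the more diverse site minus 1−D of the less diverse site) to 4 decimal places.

0.5984

Site A: N=104, proportions 0.134615, 0.115385, 0.144231, 0.125, 0.182692, 0.144231, 0.153846, giving 1−D = 0.854290 (working shown to 6 dp, full precision carried).
Site B: N=112, proportions 0.008929, 0.053571, 0.080357, 0.857143, giving 1−D = 0.255899.
Difference = |0.854290 − 0.255899| = 0.598391, i.e. 0.5984 to 4 decimal places.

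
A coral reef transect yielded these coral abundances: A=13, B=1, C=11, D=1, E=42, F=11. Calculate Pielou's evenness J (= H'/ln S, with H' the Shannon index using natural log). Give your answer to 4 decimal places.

0.7213

Total N = 13+1+11+1+42+11 = 79, so the proportions are 0.164557, 0.012658, 0.139241, 0.012658, 0.531646, 0.139241 (working shown to 6 dp, full precision carried).
H' = −Σ pᵢ ln pᵢ = −((-0.296943) + (-0.055309) + (-0.274520) + (-0.055309) + (-0.335882) + (-0.274520)) = 1.292484.
With S = 6 species, ln S = 1.791759, so J = 1.292484/1.791759 = 0.721349, i.e. 0.7213 to 4 decimal places.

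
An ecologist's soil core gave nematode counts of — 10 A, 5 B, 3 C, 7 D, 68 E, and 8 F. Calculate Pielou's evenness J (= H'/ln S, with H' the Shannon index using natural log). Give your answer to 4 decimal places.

Total N = 10+5+3+7+68+8 = 101, so the proportions are 0.09901, 0.049505, 0.029703, 0.069307, 0.673267, 0.079208 (working shown to 6 dp, full precision carried).
H' = −Σ pᵢ ln pᵢ = −((-0.228964) + (-0.148796) + (-0.104451) + (-0.184995) + (-0.266353) + (-0.200846)) = 1.134405.
With S = 6 species, ln S = 1.791759, so J = 1.134405/1.791759 = 0.633123, i.e. 0.6331 to 4 decimal places.

0.6331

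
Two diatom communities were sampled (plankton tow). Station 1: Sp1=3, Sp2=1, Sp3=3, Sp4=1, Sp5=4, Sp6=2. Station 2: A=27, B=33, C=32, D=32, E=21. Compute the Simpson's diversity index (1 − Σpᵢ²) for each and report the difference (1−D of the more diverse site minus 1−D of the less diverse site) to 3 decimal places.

Station 1: N=14, proportions 0.21429, 0.07143, 0.21429, 0.07143, 0.28571, 0.14286, giving 1−D = 0.79592 (working shown to 5 dp, full precision carried).
Station 2: N=145, proportions 0.18621, 0.22759, 0.22069, 0.22069, 0.14483, giving 1−D = 0.79515.
Difference = |0.79592 − 0.79515| = 0.00077, i.e. 0.001 to 3 decimal places.

0.001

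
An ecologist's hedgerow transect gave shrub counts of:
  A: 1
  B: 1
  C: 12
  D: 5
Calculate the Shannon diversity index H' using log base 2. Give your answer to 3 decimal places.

Total N = 1+1+12+5 = 19, so the proportions are 0.05263, 0.05263, 0.63158, 0.26316 (working shown to 5 dp, full precision carried).
Each pᵢ log₂ pᵢ term: 0.05263×(-4.24793)=-0.22358, 0.05263×(-4.24793)=-0.22358, 0.63158×(-0.66297)=-0.41871, 0.26316×(-1.92600)=-0.50684.
Sum = -1.37271, so H' = 1.373.

1.373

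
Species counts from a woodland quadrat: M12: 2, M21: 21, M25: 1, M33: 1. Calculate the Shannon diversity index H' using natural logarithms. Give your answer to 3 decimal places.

0.606

Total N = 2+21+1+1 = 25, so the proportions are 0.08, 0.84, 0.04, 0.04 (working shown to 5 dp, full precision carried).
Each pᵢ ln pᵢ term: 0.08×(-2.52573)=-0.20206, 0.84×(-0.17435)=-0.14646, 0.04×(-3.21888)=-0.12876, 0.04×(-3.21888)=-0.12876.
Sum = -0.60603, so H' = 0.606.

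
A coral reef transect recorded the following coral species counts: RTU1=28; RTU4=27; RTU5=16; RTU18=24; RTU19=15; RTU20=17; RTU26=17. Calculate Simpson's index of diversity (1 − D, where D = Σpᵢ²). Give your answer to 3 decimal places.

0.848

Total N = 28+27+16+24+15+17+17 = 144, so the proportions are 0.19444, 0.1875, 0.11111, 0.16667, 0.10417, 0.11806, 0.11806 (working shown to 5 dp, full precision carried).
D = 0.19444² + 0.1875² + 0.11111² + 0.16667² + 0.10417² + 0.11806² + 0.11806² = 0.03781 + 0.03516 + 0.01235 + 0.02778 + 0.01085 + 0.01394 + 0.01394 = 0.15181.
So 1 − D = 0.84819, i.e. 0.848 to 3 decimal places.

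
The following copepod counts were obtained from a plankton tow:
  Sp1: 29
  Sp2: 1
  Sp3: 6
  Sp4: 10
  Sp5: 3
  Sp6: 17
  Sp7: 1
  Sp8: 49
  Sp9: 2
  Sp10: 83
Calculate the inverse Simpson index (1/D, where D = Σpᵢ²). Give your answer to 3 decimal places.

Total N = 29+1+6+10+3+17+1+49+2+83 = 201, so the proportions are 0.1442786, 0.0049751, 0.0298507, 0.0497512, 0.0149254, 0.0845771, 0.0049751, 0.2437811, 0.0099502, 0.4129353 (working shown to 7 dp, full precision carried).
D = 0.1442786² + 0.0049751² + 0.0298507² + 0.0497512² + 0.0149254² + 0.0845771² + 0.0049751² + 0.2437811² + 0.0099502² + 0.4129353² = 0.0208163 + 0.0000248 + 0.0008911 + 0.0024752 + 0.0002228 + 0.0071533 + 0.0000248 + 0.0594292 + 0.0000990 + 0.1705156 = 0.2616519.
So 1/D = 3.82187, i.e. 3.822 to 3 decimal places.

3.822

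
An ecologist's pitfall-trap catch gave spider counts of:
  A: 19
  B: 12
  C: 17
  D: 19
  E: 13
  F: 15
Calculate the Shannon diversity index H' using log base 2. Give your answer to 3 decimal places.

Total N = 19+12+17+19+13+15 = 95, so the proportions are 0.2, 0.12632, 0.17895, 0.2, 0.13684, 0.15789 (working shown to 5 dp, full precision carried).
Each pᵢ log₂ pᵢ term: 0.2×(-2.32193)=-0.46439, 0.12632×(-2.98489)=-0.37704, 0.17895×(-2.48239)=-0.44422, 0.2×(-2.32193)=-0.46439, 0.13684×(-2.86942)=-0.39266, 0.15789×(-2.66297)=-0.42047.
Sum = -2.56315, so H' = 2.563.

2.563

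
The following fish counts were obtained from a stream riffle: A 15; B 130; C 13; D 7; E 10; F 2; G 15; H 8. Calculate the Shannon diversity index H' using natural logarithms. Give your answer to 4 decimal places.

Total N = 15+130+13+7+10+2+15+8 = 200, so the proportions are 0.075, 0.65, 0.065, 0.035, 0.05, 0.01, 0.075, 0.04 (working shown to 6 dp, full precision carried).
Each pᵢ ln pᵢ term: 0.075×(-2.590267)=-0.194270, 0.65×(-0.430783)=-0.280009, 0.065×(-2.733368)=-0.177669, 0.035×(-3.352407)=-0.117334, 0.05×(-2.995732)=-0.149787, 0.01×(-4.605170)=-0.046052, 0.075×(-2.590267)=-0.194270, 0.04×(-3.218876)=-0.128755.
Sum = -1.288145, so H' = 1.2881.

1.2881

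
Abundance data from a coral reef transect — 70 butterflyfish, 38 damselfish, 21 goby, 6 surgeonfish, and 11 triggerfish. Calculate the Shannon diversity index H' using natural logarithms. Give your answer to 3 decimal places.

Total N = 70+38+21+6+11 = 146, so the proportions are 0.47945, 0.26027, 0.14384, 0.0411, 0.07534 (working shown to 5 dp, full precision carried).
Each pᵢ ln pᵢ term: 0.47945×(-0.73511)=-0.35245, 0.26027×(-1.34602)=-0.35033, 0.14384×(-1.93908)=-0.27891, 0.0411×(-3.19185)=-0.13117, 0.07534×(-2.58571)=-0.19481.
Sum = -1.30768, so H' = 1.308.

1.308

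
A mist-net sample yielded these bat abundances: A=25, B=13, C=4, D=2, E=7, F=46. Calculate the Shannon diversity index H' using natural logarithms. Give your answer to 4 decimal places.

Total N = 25+13+4+2+7+46 = 97, so the proportions are 0.257732, 0.134021, 0.041237, 0.020619, 0.072165, 0.474227 (working shown to 6 dp, full precision carried).
Each pᵢ ln pᵢ term: 0.257732×(-1.355835)=-0.349442, 0.134021×(-2.009762)=-0.269349, 0.041237×(-3.188417)=-0.131481, 0.020619×(-3.881564)=-0.080032, 0.072165×(-2.628801)=-0.189707, 0.474227×(-0.746070)=-0.353806.
Sum = -1.373818, so H' = 1.3738.

1.3738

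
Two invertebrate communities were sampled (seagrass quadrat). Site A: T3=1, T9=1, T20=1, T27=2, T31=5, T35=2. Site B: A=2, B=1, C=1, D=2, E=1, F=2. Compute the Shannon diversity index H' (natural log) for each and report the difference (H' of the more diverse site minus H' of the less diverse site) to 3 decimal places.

Site A: N=12, proportions 0.08333, 0.08333, 0.08333, 0.16667, 0.41667, 0.16667, giving H' = 1.58326 (working shown to 5 dp, full precision carried).
Site B: N=9, proportions 0.22222, 0.11111, 0.11111, 0.22222, 0.11111, 0.22222, giving H' = 1.73513.
Difference = |1.58326 − 1.73513| = 0.15187, i.e. 0.152 to 3 decimal places.

0.152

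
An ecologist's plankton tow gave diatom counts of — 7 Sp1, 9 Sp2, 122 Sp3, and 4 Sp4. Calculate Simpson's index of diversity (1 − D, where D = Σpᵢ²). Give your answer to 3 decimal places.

Total N = 7+9+122+4 = 142, so the proportions are 0.0493, 0.06338, 0.85915, 0.02817 (working shown to 5 dp, full precision carried).
D = 0.0493² + 0.06338² + 0.85915² + 0.02817² = 0.00243 + 0.00402 + 0.73815 + 0.00079 = 0.74539.
So 1 − D = 0.25461, i.e. 0.255 to 3 decimal places.

0.255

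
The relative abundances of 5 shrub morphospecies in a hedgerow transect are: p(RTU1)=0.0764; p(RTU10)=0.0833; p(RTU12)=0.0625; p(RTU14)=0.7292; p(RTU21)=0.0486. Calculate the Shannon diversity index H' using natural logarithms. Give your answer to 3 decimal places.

Each pᵢ ln pᵢ term (working shown to 5 dp, full precision carried): 0.0764×(-2.57177)=-0.19648, 0.0833×(-2.48531)=-0.20703, 0.0625×(-2.77259)=-0.17329, 0.7292×(-0.31581)=-0.23029, 0.0486×(-3.02413)=-0.14697.
Sum = -0.95406, so H' = 0.954.

0.954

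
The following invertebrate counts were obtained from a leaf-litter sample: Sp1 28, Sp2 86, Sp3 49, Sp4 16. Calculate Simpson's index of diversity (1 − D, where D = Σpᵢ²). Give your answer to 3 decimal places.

0.662

Total N = 28+86+49+16 = 179, so the proportions are 0.15642, 0.48045, 0.27374, 0.08939 (working shown to 5 dp, full precision carried).
D = 0.15642² + 0.48045² + 0.27374² + 0.08939² = 0.02447 + 0.23083 + 0.07494 + 0.00799 = 0.33822.
So 1 − D = 0.66178, i.e. 0.662 to 3 decimal places.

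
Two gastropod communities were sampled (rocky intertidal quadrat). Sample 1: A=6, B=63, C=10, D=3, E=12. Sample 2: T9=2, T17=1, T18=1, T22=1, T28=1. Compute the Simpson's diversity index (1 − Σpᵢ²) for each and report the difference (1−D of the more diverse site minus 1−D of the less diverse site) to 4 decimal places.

0.2597

Sample 1: N=94, proportions 0.06383, 0.670213, 0.106383, 0.031915, 0.12766, giving 1−D = 0.518108 (working shown to 6 dp, full precision carried).
Sample 2: N=6, proportions 0.333333, 0.166667, 0.166667, 0.166667, 0.166667, giving 1−D = 0.777778.
Difference = |0.518108 − 0.777778| = 0.259670, i.e. 0.2597 to 4 decimal places.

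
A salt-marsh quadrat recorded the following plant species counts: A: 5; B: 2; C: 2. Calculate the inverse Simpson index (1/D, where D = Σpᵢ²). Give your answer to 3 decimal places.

2.455

Total N = 5+2+2 = 9, so the proportions are 0.555556, 0.222222, 0.222222 (working shown to 6 dp, full precision carried).
D = 0.555556² + 0.222222² + 0.222222² = 0.308642 + 0.049383 + 0.049383 = 0.407407.
So 1/D = 2.45455, i.e. 2.455 to 3 decimal places.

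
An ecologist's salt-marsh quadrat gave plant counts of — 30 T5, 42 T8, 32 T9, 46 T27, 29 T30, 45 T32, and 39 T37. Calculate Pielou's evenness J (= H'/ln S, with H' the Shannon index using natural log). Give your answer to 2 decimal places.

Total N = 30+42+32+46+29+45+39 = 263, so the proportions are 0.1141, 0.1597, 0.1217, 0.1749, 0.1103, 0.1711, 0.1483 (working shown to 4 dp, full precision carried).
H' = −Σ pᵢ ln pᵢ = −((-0.2476) + (-0.2930) + (-0.2563) + (-0.3049) + (-0.2431) + (-0.3021) + (-0.2830)) = 1.9301.
With S = 7 species, ln S = 1.9459, so J = 1.9301/1.9459 = 0.9919, i.e. 0.99 to 2 decimal places.

0.99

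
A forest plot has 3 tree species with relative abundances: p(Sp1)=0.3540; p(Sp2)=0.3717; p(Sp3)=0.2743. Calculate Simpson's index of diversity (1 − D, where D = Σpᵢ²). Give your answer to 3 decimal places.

D = 0.354² + 0.3717² + 0.2743² = 0.12532 + 0.13816 + 0.07524 = 0.33872 (working shown to 5 dp, full precision carried).
So 1 − D = 0.66128, i.e. 0.661 to 3 decimal places.

0.661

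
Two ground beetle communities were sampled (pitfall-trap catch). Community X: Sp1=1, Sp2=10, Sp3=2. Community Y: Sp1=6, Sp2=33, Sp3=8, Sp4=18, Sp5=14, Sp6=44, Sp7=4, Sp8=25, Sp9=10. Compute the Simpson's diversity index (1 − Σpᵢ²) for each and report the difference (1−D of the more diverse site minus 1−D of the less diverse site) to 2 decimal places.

Community X: N=13, proportions 0.0769, 0.7692, 0.1538, giving 1−D = 0.3787 (working shown to 4 dp, full precision carried).
Community Y: N=162, proportions 0.037, 0.2037, 0.0494, 0.1111, 0.0864, 0.2716, 0.0247, 0.1543, 0.0617, giving 1−D = 0.8329.
Difference = |0.3787 − 0.8329| = 0.4542, i.e. 0.45 to 2 decimal places.

0.45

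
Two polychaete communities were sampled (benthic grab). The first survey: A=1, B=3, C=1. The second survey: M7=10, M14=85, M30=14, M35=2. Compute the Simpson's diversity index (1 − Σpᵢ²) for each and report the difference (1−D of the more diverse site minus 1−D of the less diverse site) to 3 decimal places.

0.171

The first survey: N=5, proportions 0.2, 0.6, 0.2, giving 1−D = 0.56000 (working shown to 5 dp, full precision carried).
The second survey: N=111, proportions 0.09009, 0.76577, 0.12613, 0.01802, giving 1−D = 0.38925.
Difference = |0.56000 − 0.38925| = 0.17075, i.e. 0.171 to 3 decimal places.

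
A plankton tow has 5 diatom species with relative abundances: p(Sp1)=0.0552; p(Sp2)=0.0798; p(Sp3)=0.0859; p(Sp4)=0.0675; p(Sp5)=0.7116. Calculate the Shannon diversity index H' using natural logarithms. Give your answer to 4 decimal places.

0.9966

Each pᵢ ln pᵢ term (working shown to 6 dp, full precision carried): 0.0552×(-2.896792)=-0.159903, 0.0798×(-2.528232)=-0.201753, 0.0859×(-2.454571)=-0.210848, 0.0675×(-2.695628)=-0.181955, 0.7116×(-0.340239)=-0.242114.
Sum = -0.996573, so H' = 0.9966.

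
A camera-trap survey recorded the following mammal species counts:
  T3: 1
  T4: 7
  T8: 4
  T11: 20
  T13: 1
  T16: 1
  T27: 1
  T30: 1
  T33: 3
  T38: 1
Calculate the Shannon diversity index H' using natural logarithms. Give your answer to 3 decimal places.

Total N = 1+7+4+20+1+1+1+1+3+1 = 40, so the proportions are 0.025, 0.175, 0.1, 0.5, 0.025, 0.025, 0.025, 0.025, 0.075, 0.025 (working shown to 5 dp, full precision carried).
Each pᵢ ln pᵢ term: 0.025×(-3.68888)=-0.09222, 0.175×(-1.74297)=-0.30502, 0.1×(-2.30259)=-0.23026, 0.5×(-0.69315)=-0.34657, 0.025×(-3.68888)=-0.09222, 0.025×(-3.68888)=-0.09222, 0.025×(-3.68888)=-0.09222, 0.025×(-3.68888)=-0.09222, 0.075×(-2.59027)=-0.19427, 0.025×(-3.68888)=-0.09222.
Sum = -1.62945, so H' = 1.629.

1.629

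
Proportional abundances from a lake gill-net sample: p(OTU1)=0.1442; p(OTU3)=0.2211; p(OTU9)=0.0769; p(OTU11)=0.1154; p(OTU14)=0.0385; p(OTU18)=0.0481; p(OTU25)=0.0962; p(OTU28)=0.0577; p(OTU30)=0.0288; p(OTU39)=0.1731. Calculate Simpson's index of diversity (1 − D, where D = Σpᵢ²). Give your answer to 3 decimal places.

0.864

D = 0.1442² + 0.2211² + 0.0769² + 0.1154² + 0.0385² + 0.0481² + 0.0962² + 0.0577² + 0.0288² + 0.1731² = 0.02079 + 0.04889 + 0.00591 + 0.01332 + 0.00148 + 0.00231 + 0.00925 + 0.00333 + 0.00083 + 0.02996 = 0.13608 (working shown to 5 dp, full precision carried).
So 1 − D = 0.86392, i.e. 0.864 to 3 decimal places.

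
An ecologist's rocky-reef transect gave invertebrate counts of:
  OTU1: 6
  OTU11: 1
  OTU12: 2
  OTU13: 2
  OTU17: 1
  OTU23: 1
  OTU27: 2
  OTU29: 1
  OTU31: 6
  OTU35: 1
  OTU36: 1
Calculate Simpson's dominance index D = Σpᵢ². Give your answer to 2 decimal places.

0.16

Total N = 6+1+2+2+1+1+2+1+6+1+1 = 24, so the proportions are 0.25, 0.0417, 0.0833, 0.0833, 0.0417, 0.0417, 0.0833, 0.0417, 0.25, 0.0417, 0.0417 (working shown to 4 dp, full precision carried).
D = 0.25² + 0.0417² + 0.0833² + 0.0833² + 0.0417² + 0.0417² + 0.0833² + 0.0417² + 0.25² + 0.0417² + 0.0417² = 0.0625 + 0.0017 + 0.0069 + 0.0069 + 0.0017 + 0.0017 + 0.0069 + 0.0017 + 0.0625 + 0.0017 + 0.0017 = 0.1562.
To 2 decimal places, D = 0.16.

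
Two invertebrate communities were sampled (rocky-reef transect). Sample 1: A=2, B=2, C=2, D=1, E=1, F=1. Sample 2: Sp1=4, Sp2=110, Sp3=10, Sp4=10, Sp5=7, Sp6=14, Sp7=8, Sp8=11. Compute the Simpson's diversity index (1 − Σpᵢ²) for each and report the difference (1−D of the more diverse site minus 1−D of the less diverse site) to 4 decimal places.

0.2358

Sample 1: N=9, proportions 0.2222222, 0.2222222, 0.2222222, 0.1111111, 0.1111111, 0.1111111, giving 1−D = 0.8148148 (working shown to 7 dp, full precision carried).
Sample 2: N=174, proportions 0.0229885, 0.6321839, 0.0574713, 0.0574713, 0.0402299, 0.0804598, 0.045977, 0.0632184, giving 1−D = 0.5790065.
Difference = |0.8148148 − 0.5790065| = 0.2358083, i.e. 0.2358 to 4 decimal places.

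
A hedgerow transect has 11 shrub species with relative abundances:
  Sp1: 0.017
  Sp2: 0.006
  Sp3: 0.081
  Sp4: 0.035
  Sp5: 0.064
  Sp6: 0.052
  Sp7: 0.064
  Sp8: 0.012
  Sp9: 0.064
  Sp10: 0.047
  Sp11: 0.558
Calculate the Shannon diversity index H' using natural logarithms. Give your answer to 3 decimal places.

Each pᵢ ln pᵢ term (working shown to 5 dp, full precision carried): 0.017×(-4.07454)=-0.06927, 0.006×(-5.11600)=-0.03070, 0.081×(-2.51331)=-0.20358, 0.035×(-3.35241)=-0.11733, 0.064×(-2.74887)=-0.17593, 0.052×(-2.95651)=-0.15374, 0.064×(-2.74887)=-0.17593, 0.012×(-4.42285)=-0.05307, 0.064×(-2.74887)=-0.17593, 0.047×(-3.05761)=-0.14371, 0.558×(-0.58340)=-0.32554.
Sum = -1.62471, so H' = 1.625.

1.625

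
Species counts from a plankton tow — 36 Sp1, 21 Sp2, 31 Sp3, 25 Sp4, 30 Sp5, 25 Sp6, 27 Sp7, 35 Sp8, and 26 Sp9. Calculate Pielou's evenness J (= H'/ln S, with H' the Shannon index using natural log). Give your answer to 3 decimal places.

0.994

Total N = 36+21+31+25+30+25+27+35+26 = 256, so the proportions are 0.14062, 0.08203, 0.12109, 0.09766, 0.11719, 0.09766, 0.10547, 0.13672, 0.10156 (working shown to 5 dp, full precision carried).
H' = −Σ pᵢ ln pᵢ = −((-0.27586) + (-0.20513) + (-0.25565) + (-0.22718) + (-0.25125) + (-0.22718) + (-0.23724) + (-0.27205) + (-0.23228)) = 2.18381.
With S = 9 species, ln S = 2.19722, so J = 2.18381/2.19722 = 0.99389, i.e. 0.994 to 3 decimal places.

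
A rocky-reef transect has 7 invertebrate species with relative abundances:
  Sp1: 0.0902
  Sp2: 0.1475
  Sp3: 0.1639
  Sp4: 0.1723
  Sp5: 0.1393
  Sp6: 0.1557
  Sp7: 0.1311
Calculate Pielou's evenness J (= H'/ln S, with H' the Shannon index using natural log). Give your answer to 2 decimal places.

H' = −Σ pᵢ ln pᵢ = −((-0.2170) + (-0.2823) + (-0.2964) + (-0.3030) + (-0.2746) + (-0.2896) + (-0.2664)) = 1.9292 (working shown to 4 dp, full precision carried).
With S = 7 species, ln S = 1.9459, so J = 1.9292/1.9459 = 0.9914, i.e. 0.99 to 2 decimal places.

0.99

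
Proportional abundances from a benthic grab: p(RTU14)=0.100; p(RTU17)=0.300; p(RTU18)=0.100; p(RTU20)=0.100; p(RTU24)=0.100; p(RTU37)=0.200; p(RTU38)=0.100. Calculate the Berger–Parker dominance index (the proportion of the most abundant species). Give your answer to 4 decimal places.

0.3000

The largest proportion is 0.3, i.e. d = 0.3000 to 4 decimal places.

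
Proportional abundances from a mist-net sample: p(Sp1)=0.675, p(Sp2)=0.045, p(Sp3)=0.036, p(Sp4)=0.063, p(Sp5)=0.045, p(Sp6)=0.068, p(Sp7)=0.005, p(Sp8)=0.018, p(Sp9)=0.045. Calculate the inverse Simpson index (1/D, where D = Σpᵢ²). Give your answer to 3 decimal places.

D = 0.675² + 0.045² + 0.036² + 0.063² + 0.045² + 0.068² + 0.005² + 0.018² + 0.045² = 0.455625 + 0.002025 + 0.001296 + 0.003969 + 0.002025 + 0.004624 + 0.000025 + 0.000324 + 0.002025 = 0.471938 (working shown to 6 dp, full precision carried).
So 1/D = 2.11892, i.e. 2.119 to 3 decimal places.

2.119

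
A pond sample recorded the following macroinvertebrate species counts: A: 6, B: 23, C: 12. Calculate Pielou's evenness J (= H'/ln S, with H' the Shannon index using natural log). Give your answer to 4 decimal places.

Total N = 6+23+12 = 41, so the proportions are 0.146341, 0.560976, 0.292683 (working shown to 6 dp, full precision carried).
H' = −Σ pᵢ ln pᵢ = −((-0.281241) + (-0.324288) + (-0.359609)) = 0.965138.
With S = 3 species, ln S = 1.098612, so J = 0.965138/1.098612 = 0.878506, i.e. 0.8785 to 4 decimal places.

0.8785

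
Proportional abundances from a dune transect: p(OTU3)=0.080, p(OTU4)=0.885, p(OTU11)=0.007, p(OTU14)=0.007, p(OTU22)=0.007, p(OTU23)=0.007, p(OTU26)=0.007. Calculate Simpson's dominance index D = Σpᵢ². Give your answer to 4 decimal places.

D = 0.08² + 0.885² + 0.007² + 0.007² + 0.007² + 0.007² + 0.007² = 0.006400 + 0.783225 + 0.000049 + 0.000049 + 0.000049 + 0.000049 + 0.000049 = 0.789870 (working shown to 6 dp, full precision carried).
To 4 decimal places, D = 0.7899.

0.7899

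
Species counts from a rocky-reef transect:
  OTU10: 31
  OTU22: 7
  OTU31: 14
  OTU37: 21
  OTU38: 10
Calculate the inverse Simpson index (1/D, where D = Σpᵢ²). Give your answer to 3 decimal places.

3.943

Total N = 31+7+14+21+10 = 83, so the proportions are 0.373494, 0.0843373, 0.1686747, 0.253012, 0.1204819 (working shown to 7 dp, full precision carried).
D = 0.373494² + 0.0843373² + 0.1686747² + 0.253012² + 0.1204819² = 0.1394978 + 0.0071128 + 0.0284512 + 0.0640151 + 0.0145159 = 0.2535927.
So 1/D = 3.94333, i.e. 3.943 to 3 decimal places.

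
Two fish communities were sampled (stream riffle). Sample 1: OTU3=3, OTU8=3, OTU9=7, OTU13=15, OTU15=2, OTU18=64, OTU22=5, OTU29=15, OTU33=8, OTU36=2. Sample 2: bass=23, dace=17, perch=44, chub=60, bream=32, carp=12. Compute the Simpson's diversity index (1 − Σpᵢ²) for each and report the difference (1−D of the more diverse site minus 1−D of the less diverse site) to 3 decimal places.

Sample 1: N=124, proportions 0.024194, 0.024194, 0.056452, 0.120968, 0.016129, 0.516129, 0.040323, 0.120968, 0.064516, 0.016129, giving 1−D = 0.693678 (working shown to 6 dp, full precision carried).
Sample 2: N=188, proportions 0.12234, 0.090426, 0.234043, 0.319149, 0.170213, 0.06383, giving 1−D = 0.787177.
Difference = |0.693678 − 0.787177| = 0.093499, i.e. 0.093 to 3 decimal places.

0.093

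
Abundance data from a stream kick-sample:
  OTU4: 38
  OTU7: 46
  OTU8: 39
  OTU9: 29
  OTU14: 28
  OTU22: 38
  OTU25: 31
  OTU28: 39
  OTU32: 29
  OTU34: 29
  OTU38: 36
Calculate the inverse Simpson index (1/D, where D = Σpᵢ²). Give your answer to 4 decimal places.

10.7218

Total N = 38+46+39+29+28+38+31+39+29+29+36 = 382, so the proportions are 0.09947644, 0.120418848, 0.102094241, 0.07591623, 0.073298429, 0.09947644, 0.081151832, 0.102094241, 0.07591623, 0.07591623, 0.094240838 (working shown to 9 dp, full precision carried).
D = 0.09947644² + 0.120418848² + 0.102094241² + 0.07591623² + 0.073298429² + 0.09947644² + 0.081151832² + 0.102094241² + 0.07591623² + 0.07591623² + 0.094240838² = 0.009895562 + 0.014500699 + 0.010423234 + 0.005763274 + 0.005372660 + 0.009895562 + 0.006585620 + 0.010423234 + 0.005763274 + 0.005763274 + 0.008881335 = 0.093267728.
So 1/D = 10.721822, i.e. 10.7218 to 4 decimal places.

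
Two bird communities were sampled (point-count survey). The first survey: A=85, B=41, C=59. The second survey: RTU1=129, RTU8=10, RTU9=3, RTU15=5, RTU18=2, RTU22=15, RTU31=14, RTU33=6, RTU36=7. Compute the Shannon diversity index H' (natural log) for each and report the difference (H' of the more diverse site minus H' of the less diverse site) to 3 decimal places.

The first survey: N=185, proportions 0.45946, 0.22162, 0.31892, giving H' = 1.05573 (working shown to 5 dp, full precision carried).
The second survey: N=191, proportions 0.67539, 0.05236, 0.01571, 0.02618, 0.01047, 0.07853, 0.0733, 0.03141, 0.03665, giving H' = 1.24908.
Difference = |1.05573 − 1.24908| = 0.19335, i.e. 0.193 to 3 decimal places.

0.193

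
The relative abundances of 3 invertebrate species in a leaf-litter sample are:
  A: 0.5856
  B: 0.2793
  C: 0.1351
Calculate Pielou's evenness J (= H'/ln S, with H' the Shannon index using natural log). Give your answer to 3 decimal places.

H' = −Σ pᵢ ln pᵢ = −((-0.31337) + (-0.35624) + (-0.27044)) = 0.94004 (working shown to 5 dp, full precision carried).
With S = 3 species, ln S = 1.09861, so J = 0.94004/1.09861 = 0.85566, i.e. 0.856 to 3 decimal places.

0.856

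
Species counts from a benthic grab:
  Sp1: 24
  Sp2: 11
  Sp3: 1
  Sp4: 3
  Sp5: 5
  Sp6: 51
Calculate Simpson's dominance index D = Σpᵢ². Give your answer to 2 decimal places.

Total N = 24+11+1+3+5+51 = 95, so the proportions are 0.2526, 0.1158, 0.0105, 0.0316, 0.0526, 0.5368 (working shown to 4 dp, full precision carried).
D = 0.2526² + 0.1158² + 0.0105² + 0.0316² + 0.0526² + 0.5368² = 0.0638 + 0.0134 + 0.0001 + 0.0010 + 0.0028 + 0.2882 = 0.3693.
To 2 decimal places, D = 0.37.

0.37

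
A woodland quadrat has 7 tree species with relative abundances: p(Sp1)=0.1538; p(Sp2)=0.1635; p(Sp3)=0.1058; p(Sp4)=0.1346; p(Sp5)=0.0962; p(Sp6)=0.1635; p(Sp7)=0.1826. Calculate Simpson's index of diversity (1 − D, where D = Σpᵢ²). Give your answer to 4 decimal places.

D = 0.1538² + 0.1635² + 0.1058² + 0.1346² + 0.0962² + 0.1635² + 0.1826² = 0.023654 + 0.026732 + 0.011194 + 0.018117 + 0.009254 + 0.026732 + 0.033343 = 0.149027 (working shown to 6 dp, full precision carried).
So 1 − D = 0.850973, i.e. 0.8510 to 4 decimal places.

0.8510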